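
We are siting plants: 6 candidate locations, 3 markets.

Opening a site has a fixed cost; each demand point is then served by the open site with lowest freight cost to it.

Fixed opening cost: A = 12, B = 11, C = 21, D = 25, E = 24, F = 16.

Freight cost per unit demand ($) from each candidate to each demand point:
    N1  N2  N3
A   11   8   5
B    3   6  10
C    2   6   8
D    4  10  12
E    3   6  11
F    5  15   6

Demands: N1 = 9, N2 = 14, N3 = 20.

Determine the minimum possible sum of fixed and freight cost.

234

Open {A, B}: assign each demand point to its cheapest open site.
  N1→B 9×3=27, N2→B 14×6=84, N3→A 20×5=100
  freight cost 211, fixed 23 → total 234.
Compare {A, C}: freight cost 202 + fixed 33 = 235.
Compare {A, B, C}: freight cost 202 + fixed 44 = 246.
Compare {A, E}: freight cost 211 + fixed 36 = 247.
All other subsets cost ≥ 235. Minimum total cost: 234.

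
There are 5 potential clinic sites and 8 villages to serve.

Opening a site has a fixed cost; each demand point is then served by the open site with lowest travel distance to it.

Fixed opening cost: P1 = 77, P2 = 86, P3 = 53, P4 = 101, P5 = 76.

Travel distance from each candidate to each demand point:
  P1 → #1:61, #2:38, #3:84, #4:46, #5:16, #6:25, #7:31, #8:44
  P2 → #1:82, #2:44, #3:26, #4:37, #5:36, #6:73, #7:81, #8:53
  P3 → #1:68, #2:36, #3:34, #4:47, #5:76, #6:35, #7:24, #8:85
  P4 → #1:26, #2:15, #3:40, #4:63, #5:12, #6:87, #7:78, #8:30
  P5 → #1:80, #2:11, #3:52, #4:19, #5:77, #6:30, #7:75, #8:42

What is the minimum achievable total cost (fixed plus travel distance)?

377

Open {P3, P4}: assign each demand point to its cheapest open site.
  #1→P4 26, #2→P4 15, #3→P3 34, #4→P3 47, #5→P4 12, #6→P3 35, #7→P3 24, #8→P4 30
  travel distance 223, fixed 154 → total 377.
Compare {P1, P4}: travel distance 225 + fixed 178 = 403.
Compare {P1, P5}: travel distance 257 + fixed 153 = 410.
Compare {P1, P3}: travel distance 286 + fixed 130 = 416.
All other subsets cost ≥ 403. Minimum total cost: 377.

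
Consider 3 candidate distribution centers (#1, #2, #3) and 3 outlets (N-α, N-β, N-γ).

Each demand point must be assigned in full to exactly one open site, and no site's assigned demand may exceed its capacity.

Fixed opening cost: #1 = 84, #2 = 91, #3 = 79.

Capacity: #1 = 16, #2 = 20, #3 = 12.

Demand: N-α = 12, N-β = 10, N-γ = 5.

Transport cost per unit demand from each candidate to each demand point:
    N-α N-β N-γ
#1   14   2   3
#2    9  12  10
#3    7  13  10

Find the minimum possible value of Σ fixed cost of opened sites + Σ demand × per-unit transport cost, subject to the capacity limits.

Open {#1, #3}; cheapest assignment that respects the capacities:
  #1 (cap 16, load 15): N-β, N-γ — cost 10×2 + 5×3 = 35
  #3 (cap 12, load 12): N-α — cost 12×7 = 84
  Shipping 119, fixed 163 → total 282.
  Any other capacity-feasible assignment to {#1, #3} ships for at least 119.
Compare {#1, #2}: its best feasible assignment gives total 318.
Compare {#1, #2, #3}: its best feasible assignment gives total 373.
Every other set of open sites that can feasibly serve all demand totals ≥ 318 even under its best assignment. Minimum: 282.

282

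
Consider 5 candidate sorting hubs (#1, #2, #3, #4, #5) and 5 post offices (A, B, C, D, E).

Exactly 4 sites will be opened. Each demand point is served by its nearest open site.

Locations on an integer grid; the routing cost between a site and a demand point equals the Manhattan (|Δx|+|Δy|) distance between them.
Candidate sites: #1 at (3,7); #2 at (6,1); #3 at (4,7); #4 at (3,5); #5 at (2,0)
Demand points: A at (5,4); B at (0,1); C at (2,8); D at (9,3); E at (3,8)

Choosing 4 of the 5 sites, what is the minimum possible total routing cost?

14

Open {#1, #2, #4, #5}.
  A→#4 3, B→#5 3, C→#1 2, D→#2 5, E→#1 1  ⇒ total 14.
Compare {#1, #2, #3, #5}: total 15.
Compare {#2, #3, #4, #5}: total 16.
No size-4 selection does better; minimum is 14.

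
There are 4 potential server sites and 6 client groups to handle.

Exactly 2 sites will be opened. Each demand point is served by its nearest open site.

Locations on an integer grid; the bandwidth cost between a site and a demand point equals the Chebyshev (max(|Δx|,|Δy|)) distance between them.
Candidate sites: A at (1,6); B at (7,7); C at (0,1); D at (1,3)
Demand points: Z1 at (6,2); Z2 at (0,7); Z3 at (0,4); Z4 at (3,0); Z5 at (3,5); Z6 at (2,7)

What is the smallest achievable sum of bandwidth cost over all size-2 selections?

13

Open {A, D}.
  Z1→A 5, Z2→A 1, Z3→D 1, Z4→D 3, Z5→A 2, Z6→A 1  ⇒ total 13.
Compare {A, C}: total 14.
Compare {A, B}: total 17.
No size-2 selection does better; minimum is 13.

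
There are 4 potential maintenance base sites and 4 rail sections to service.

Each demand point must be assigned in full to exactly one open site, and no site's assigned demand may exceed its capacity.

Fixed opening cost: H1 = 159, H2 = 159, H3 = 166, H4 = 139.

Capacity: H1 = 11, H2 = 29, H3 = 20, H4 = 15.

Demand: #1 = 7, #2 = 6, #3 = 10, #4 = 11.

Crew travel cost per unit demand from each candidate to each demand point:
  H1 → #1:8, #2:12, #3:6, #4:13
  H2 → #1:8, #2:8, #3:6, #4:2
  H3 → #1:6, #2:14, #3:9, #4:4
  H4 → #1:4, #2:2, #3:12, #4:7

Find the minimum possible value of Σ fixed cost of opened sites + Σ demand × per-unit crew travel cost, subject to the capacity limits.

420

Open {H2, H4}; cheapest assignment that respects the capacities:
  H2 (cap 29, load 21): #3, #4 — cost 10×6 + 11×2 = 82
  H4 (cap 15, load 13): #1, #2 — cost 7×4 + 6×2 = 40
  Shipping 122, fixed 298 → total 420.
  Any other capacity-feasible assignment to {H2, H4} ships for at least 122.
Compare {H2, H3}: its best feasible assignment gives total 497.
Compare {H1, H2}: its best feasible assignment gives total 504.
Every other set of open sites that can feasibly serve all demand totals ≥ 497 even under its best assignment. Minimum: 420.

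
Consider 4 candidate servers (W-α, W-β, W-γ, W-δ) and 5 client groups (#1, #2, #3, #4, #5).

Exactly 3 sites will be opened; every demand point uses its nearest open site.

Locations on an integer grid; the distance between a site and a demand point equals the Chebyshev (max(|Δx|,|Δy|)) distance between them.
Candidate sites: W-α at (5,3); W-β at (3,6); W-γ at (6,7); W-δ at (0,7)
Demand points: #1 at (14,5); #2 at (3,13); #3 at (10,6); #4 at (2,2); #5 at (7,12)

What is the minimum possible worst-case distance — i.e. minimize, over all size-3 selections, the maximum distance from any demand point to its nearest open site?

Open {W-α, W-β, W-γ}.
  Farthest demand point is #1 at distance 8 (to W-γ); all others are ≤ 8.
With {W-α, W-γ, W-δ} the worst case is 8.
With {W-β, W-γ, W-δ} the worst case is 8.
No size-3 selection achieves below 8.

8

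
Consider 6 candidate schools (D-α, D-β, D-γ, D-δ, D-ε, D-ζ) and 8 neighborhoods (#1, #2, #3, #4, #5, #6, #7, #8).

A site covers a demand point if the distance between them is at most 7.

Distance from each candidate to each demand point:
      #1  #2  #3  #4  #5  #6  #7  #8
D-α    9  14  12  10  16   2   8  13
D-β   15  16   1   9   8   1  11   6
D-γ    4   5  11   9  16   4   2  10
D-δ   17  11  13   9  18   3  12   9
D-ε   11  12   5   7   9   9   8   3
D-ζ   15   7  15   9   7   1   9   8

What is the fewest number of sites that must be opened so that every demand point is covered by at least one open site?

3

Coverage sets (demand points within 7 of each site):
  D-α: {#6}
  D-β: {#3, #6, #8}
  D-γ: {#1, #2, #6, #7}
  D-δ: {#6}
  D-ε: {#3, #4, #8}
  D-ζ: {#2, #5, #6}
No 2 sites suffice: every size-2 union leaves at least one demand point uncovered.
But {D-γ, D-ε, D-ζ} covers everything, so the minimum is 3.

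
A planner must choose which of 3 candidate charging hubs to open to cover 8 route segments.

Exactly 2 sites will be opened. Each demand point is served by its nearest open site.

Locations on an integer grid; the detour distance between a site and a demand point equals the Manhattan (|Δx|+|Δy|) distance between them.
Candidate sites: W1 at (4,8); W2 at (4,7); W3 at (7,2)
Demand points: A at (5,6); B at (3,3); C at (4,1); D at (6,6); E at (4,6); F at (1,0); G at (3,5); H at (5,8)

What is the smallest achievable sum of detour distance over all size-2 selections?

28

Open {W2, W3}.
  A→W2 2, B→W2 5, C→W3 4, D→W2 3, E→W2 1, F→W3 8, G→W2 3, H→W2 2  ⇒ total 28.
Compare {W1, W2}: total 31.
Compare {W1, W3}: total 31.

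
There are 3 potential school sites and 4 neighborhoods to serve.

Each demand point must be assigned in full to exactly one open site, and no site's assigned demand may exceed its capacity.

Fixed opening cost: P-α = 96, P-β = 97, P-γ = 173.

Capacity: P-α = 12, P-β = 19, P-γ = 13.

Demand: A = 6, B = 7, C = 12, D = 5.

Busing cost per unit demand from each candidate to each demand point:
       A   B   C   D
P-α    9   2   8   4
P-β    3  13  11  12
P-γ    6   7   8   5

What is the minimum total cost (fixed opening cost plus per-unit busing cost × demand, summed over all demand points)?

Open {P-α, P-β}; cheapest assignment that respects the capacities:
  P-α (cap 12, load 12): B, D — cost 7×2 + 5×4 = 34
  P-β (cap 19, load 18): A, C — cost 6×3 + 12×11 = 150
  Shipping 184, fixed 193 → total 377.
  Any other capacity-feasible assignment to {P-α, P-β} ships for at least 184.
Compare {P-β, P-γ}: its best feasible assignment gives total 494.
Compare {P-α, P-β, P-γ}: its best feasible assignment gives total 514.
Every other set of open sites that can feasibly serve all demand totals ≥ 494 even under its best assignment. Minimum: 377.

377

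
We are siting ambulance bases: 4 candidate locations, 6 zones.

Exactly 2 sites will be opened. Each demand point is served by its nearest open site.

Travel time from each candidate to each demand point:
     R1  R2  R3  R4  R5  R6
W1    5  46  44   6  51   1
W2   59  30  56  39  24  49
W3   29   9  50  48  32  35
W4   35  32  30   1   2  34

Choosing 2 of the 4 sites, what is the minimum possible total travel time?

Open {W1, W4}.
  R1→W1 5, R2→W4 32, R3→W4 30, R4→W4 1, R5→W4 2, R6→W1 1  ⇒ total 71.
Compare {W1, W3}: total 97.
Compare {W3, W4}: total 105.
No size-2 selection does better; minimum is 71.

71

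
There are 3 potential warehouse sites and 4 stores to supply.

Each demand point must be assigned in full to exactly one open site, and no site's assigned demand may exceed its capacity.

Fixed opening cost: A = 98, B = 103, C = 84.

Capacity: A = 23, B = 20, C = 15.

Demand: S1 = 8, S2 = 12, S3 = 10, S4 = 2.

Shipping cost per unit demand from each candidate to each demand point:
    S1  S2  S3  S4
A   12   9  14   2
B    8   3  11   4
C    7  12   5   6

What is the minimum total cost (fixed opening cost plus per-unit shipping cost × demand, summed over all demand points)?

349

Open {B, C}; cheapest assignment that respects the capacities:
  B (cap 20, load 20): S1, S2 — cost 8×8 + 12×3 = 100
  C (cap 15, load 12): S3, S4 — cost 10×5 + 2×6 = 62
  Shipping 162, fixed 187 → total 349.
  Any other capacity-feasible assignment to {B, C} ships for at least 162.
Compare {A, B, C}: its best feasible assignment gives total 439.
Compare {A, C}: its best feasible assignment gives total 440.
Every other set of open sites that can feasibly serve all demand totals ≥ 439 even under its best assignment. Minimum: 349.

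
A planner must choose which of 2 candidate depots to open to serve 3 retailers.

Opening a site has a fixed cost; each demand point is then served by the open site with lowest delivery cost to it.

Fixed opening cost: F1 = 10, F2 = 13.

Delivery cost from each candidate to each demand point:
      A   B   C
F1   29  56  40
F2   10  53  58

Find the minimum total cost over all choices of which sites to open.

Open {F1, F2}: assign each demand point to its cheapest open site.
  A→F2 10, B→F2 53, C→F1 40
  delivery cost 103, fixed 23 → total 126.
Compare {F2}: delivery cost 121 + fixed 13 = 134.
Compare {F1}: delivery cost 125 + fixed 10 = 135.

126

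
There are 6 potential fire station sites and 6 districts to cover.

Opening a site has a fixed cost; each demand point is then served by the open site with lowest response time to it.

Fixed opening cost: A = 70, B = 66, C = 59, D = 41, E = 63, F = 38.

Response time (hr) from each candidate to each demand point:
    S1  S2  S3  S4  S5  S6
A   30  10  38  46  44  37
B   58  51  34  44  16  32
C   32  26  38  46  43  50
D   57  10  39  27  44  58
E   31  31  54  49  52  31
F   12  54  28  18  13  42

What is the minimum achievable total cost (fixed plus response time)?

Open {D, F}: assign each demand point to its cheapest open site.
  S1→F 12, S2→D 10, S3→F 28, S4→F 18, S5→F 13, S6→F 42
  response time 123, fixed 79 → total 202.
Compare {F}: response time 167 + fixed 38 = 205.
Compare {A, F}: response time 118 + fixed 108 = 226.
Compare {E, F}: response time 133 + fixed 101 = 234.
All other subsets cost ≥ 205. Minimum total cost: 202.

202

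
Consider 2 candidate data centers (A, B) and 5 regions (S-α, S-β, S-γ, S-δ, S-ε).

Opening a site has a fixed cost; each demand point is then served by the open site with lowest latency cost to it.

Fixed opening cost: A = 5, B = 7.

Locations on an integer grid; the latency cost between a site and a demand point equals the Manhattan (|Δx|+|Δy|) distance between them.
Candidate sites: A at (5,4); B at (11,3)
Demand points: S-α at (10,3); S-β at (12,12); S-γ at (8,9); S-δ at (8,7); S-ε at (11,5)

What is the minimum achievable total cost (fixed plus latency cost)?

Open {B}: assign each demand point to its cheapest open site.
  S-α→B 1, S-β→B 10, S-γ→B 9, S-δ→B 7, S-ε→B 2
  latency cost 29, fixed 7 → total 36.
Compare {A, B}: latency cost 27 + fixed 12 = 39.
Compare {A}: latency cost 42 + fixed 5 = 47.

36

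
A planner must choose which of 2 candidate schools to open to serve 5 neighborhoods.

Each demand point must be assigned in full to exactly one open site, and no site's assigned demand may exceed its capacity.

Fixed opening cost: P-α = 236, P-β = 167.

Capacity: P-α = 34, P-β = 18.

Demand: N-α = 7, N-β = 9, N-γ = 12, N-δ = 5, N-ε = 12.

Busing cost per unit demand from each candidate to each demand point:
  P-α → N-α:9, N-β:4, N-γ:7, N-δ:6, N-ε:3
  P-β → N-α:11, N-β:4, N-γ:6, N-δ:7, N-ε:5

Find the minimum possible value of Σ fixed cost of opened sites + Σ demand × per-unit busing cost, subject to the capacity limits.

Open {P-α, P-β}; cheapest assignment that respects the capacities:
  P-α (cap 34, load 33): N-α, N-β, N-δ, N-ε — cost 7×9 + 9×4 + 5×6 + 12×3 = 165
  P-β (cap 18, load 12): N-γ — cost 12×6 = 72
  Shipping 237, fixed 403 → total 640.
  Any other capacity-feasible assignment to {P-α, P-β} ships for at least 237.
Total demand is 45 and no other set of sites has combined capacity ≥ 45, so {P-α, P-β} is the only feasible choice of open sites. Minimum: 640.

640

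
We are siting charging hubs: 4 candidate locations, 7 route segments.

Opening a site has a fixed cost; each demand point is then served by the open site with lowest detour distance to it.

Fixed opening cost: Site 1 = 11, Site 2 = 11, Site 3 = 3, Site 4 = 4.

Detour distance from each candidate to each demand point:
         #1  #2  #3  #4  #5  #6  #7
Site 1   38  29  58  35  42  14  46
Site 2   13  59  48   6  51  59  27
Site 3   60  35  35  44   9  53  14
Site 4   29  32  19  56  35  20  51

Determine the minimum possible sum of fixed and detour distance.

131

Open {Site 2, Site 3, Site 4}: assign each demand point to its cheapest open site.
  #1→Site 2 13, #2→Site 4 32, #3→Site 4 19, #4→Site 2 6, #5→Site 3 9, #6→Site 4 20, #7→Site 3 14
  detour distance 113, fixed 18 → total 131.
Compare {Site 1, Site 2, Site 3, Site 4}: detour distance 104 + fixed 29 = 133.
Compare {Site 1, Site 2, Site 3}: detour distance 120 + fixed 25 = 145.
Compare {Site 2, Site 4}: detour distance 152 + fixed 15 = 167.
All other subsets cost ≥ 133. Minimum total cost: 131.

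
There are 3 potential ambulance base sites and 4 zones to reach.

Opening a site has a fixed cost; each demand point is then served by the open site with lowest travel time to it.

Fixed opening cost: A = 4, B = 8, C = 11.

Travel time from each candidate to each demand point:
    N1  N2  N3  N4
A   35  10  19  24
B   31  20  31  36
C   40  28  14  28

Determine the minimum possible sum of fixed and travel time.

Open {A}: assign each demand point to its cheapest open site.
  N1→A 35, N2→A 10, N3→A 19, N4→A 24
  travel time 88, fixed 4 → total 92.
Compare {A, B}: travel time 84 + fixed 12 = 96.
Compare {A, C}: travel time 83 + fixed 15 = 98.
Compare {A, B, C}: travel time 79 + fixed 23 = 102.
All other subsets cost ≥ 96. Minimum total cost: 92.

92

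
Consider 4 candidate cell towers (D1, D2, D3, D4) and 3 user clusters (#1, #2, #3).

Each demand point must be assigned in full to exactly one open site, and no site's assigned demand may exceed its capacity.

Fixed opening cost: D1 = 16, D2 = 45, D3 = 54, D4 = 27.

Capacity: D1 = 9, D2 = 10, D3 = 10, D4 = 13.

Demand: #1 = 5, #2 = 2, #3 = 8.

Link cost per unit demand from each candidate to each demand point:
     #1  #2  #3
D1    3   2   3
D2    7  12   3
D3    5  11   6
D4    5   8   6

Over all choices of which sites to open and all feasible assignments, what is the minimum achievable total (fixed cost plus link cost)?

Open {D1, D2}; cheapest assignment that respects the capacities:
  D1 (cap 9, load 7): #1, #2 — cost 5×3 + 2×2 = 19
  D2 (cap 10, load 8): #3 — cost 8×3 = 24
  Shipping 43, fixed 61 → total 104.
  Any other capacity-feasible assignment to {D1, D2} ships for at least 43.
Compare {D1, D4}: its best feasible assignment gives total 108.
Compare {D1, D2, D4}: its best feasible assignment gives total 131.
Every other set of open sites that can feasibly serve all demand totals ≥ 108 even under its best assignment. Minimum: 104.

104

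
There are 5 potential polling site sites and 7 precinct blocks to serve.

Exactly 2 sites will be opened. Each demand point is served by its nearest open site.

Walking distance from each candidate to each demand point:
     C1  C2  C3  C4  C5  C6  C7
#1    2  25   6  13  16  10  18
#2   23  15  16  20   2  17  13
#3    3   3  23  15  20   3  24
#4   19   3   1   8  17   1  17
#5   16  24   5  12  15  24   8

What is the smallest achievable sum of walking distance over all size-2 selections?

Open {#2, #4}.
  C1→#4 19, C2→#4 3, C3→#4 1, C4→#4 8, C5→#2 2, C6→#4 1, C7→#2 13  ⇒ total 47.
Compare {#1, #4}: total 48.
Compare {#3, #5}: total 49.
No size-2 selection does better; minimum is 47.

47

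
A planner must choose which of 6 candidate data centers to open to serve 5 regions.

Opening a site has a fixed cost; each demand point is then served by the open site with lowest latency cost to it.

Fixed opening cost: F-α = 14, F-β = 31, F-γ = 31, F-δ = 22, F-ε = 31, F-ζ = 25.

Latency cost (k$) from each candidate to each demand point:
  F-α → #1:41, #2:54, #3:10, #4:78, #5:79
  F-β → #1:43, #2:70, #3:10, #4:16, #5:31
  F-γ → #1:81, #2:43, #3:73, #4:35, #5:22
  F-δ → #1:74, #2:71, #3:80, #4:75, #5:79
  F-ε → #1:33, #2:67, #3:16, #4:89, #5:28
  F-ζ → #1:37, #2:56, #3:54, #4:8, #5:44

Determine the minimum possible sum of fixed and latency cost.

190

Open {F-α, F-γ, F-ζ}: assign each demand point to its cheapest open site.
  #1→F-ζ 37, #2→F-γ 43, #3→F-α 10, #4→F-ζ 8, #5→F-γ 22
  latency cost 120, fixed 70 → total 190.
Compare {F-α, F-ζ}: latency cost 153 + fixed 39 = 192.
Compare {F-α, F-γ}: latency cost 151 + fixed 45 = 196.
Compare {F-β, F-γ}: latency cost 134 + fixed 62 = 196.
All other subsets cost ≥ 192. Minimum total cost: 190.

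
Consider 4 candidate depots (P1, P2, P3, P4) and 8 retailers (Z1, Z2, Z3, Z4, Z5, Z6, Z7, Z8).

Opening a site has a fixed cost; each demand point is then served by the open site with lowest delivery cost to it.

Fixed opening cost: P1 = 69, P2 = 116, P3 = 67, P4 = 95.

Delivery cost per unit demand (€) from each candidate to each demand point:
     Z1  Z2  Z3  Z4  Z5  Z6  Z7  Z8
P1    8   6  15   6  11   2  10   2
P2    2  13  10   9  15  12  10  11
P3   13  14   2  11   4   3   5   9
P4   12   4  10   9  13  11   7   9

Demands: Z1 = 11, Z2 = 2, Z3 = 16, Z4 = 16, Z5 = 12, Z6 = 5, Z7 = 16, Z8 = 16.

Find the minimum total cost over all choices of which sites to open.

Open {P1, P3}: assign each demand point to its cheapest open site.
  Z1→P1 11×8=88, Z2→P1 2×6=12, Z3→P3 16×2=32, Z4→P1 16×6=96, Z5→P3 12×4=48, Z6→P1 5×2=10, Z7→P3 16×5=80, Z8→P1 16×2=32
  delivery cost 398, fixed 136 → total 534.
Compare {P1, P2, P3}: delivery cost 332 + fixed 252 = 584.
Compare {P1, P3, P4}: delivery cost 394 + fixed 231 = 625.
Compare {P1, P2, P3, P4}: delivery cost 328 + fixed 347 = 675.
All other subsets cost ≥ 584. Minimum total cost: 534.

534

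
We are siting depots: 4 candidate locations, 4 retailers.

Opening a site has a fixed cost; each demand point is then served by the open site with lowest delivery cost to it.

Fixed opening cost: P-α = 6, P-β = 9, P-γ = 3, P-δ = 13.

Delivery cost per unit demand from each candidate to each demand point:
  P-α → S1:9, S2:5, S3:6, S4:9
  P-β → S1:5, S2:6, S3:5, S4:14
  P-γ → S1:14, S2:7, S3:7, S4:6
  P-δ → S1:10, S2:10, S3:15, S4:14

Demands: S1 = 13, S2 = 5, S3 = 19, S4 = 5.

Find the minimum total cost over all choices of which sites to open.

232

Open {P-β, P-γ}: assign each demand point to its cheapest open site.
  S1→P-β 13×5=65, S2→P-β 5×6=30, S3→P-β 19×5=95, S4→P-γ 5×6=30
  delivery cost 220, fixed 12 → total 232.
Compare {P-α, P-β, P-γ}: delivery cost 215 + fixed 18 = 233.
Compare {P-α, P-β}: delivery cost 230 + fixed 15 = 245.
Compare {P-β, P-γ, P-δ}: delivery cost 220 + fixed 25 = 245.
All other subsets cost ≥ 233. Minimum total cost: 232.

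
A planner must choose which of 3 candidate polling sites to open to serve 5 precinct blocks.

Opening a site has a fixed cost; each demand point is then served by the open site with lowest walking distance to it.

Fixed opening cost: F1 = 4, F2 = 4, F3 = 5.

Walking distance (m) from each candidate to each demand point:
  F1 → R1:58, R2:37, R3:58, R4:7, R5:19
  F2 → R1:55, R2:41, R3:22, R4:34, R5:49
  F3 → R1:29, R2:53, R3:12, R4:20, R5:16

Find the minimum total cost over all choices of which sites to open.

110

Open {F1, F3}: assign each demand point to its cheapest open site.
  R1→F3 29, R2→F1 37, R3→F3 12, R4→F1 7, R5→F3 16
  walking distance 101, fixed 9 → total 110.
Compare {F1, F2, F3}: walking distance 101 + fixed 13 = 114.
Compare {F2, F3}: walking distance 118 + fixed 9 = 127.
Compare {F3}: walking distance 130 + fixed 5 = 135.
All other subsets cost ≥ 114. Minimum total cost: 110.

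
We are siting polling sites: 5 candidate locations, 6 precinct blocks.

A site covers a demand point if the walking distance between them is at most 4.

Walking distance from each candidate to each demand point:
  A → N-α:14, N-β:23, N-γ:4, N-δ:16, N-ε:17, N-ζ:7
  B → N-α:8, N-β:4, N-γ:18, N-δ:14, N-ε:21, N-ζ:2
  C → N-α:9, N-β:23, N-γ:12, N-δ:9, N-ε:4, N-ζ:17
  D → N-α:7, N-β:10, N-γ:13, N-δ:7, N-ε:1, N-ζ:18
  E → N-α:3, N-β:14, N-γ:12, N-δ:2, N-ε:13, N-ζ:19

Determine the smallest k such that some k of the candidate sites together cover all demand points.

4

Coverage sets (demand points within 4 of each site):
  A: {N-γ}
  B: {N-β, N-ζ}
  C: {N-ε}
  D: {N-ε}
  E: {N-α, N-δ}
No 3 sites suffice: every size-3 union leaves at least one demand point uncovered.
But {A, B, C, E} covers everything, so the minimum is 4.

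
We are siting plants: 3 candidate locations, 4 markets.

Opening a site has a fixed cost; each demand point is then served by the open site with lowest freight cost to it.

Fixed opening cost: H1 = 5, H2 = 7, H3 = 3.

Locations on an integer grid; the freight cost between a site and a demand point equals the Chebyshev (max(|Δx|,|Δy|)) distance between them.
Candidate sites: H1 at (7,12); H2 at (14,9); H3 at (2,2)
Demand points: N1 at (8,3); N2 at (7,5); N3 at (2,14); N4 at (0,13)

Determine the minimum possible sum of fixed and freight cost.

Open {H1, H3}: assign each demand point to its cheapest open site.
  N1→H3 6, N2→H3 5, N3→H1 5, N4→H1 7
  freight cost 23, fixed 8 → total 31.
Compare {H1}: freight cost 28 + fixed 5 = 33.
Compare {H3}: freight cost 34 + fixed 3 = 37.
Compare {H1, H2}: freight cost 25 + fixed 12 = 37.
All other subsets cost ≥ 33. Minimum total cost: 31.

31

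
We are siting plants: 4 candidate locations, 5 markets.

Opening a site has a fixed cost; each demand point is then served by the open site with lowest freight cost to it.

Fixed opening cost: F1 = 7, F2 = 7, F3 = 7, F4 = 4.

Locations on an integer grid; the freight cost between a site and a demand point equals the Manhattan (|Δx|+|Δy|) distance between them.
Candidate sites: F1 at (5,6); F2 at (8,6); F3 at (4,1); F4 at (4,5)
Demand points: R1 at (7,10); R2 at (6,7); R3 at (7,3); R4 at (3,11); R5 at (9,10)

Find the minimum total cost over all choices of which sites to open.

Open {F2}: assign each demand point to its cheapest open site.
  R1→F2 5, R2→F2 3, R3→F2 4, R4→F2 10, R5→F2 5
  freight cost 27, fixed 7 → total 34.
Compare {F1}: freight cost 28 + fixed 7 = 35.
Compare {F2, F4}: freight cost 24 + fixed 11 = 35.
Compare {F1, F2}: freight cost 23 + fixed 14 = 37.
All other subsets cost ≥ 35. Minimum total cost: 34.

34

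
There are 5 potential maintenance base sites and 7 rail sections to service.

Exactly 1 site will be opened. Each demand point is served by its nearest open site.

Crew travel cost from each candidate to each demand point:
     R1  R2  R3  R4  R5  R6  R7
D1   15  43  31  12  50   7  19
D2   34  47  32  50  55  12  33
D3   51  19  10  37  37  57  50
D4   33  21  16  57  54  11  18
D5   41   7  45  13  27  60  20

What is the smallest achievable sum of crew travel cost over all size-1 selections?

Open {D1}.
  R1→D1 15, R2→D1 43, R3→D1 31, R4→D1 12, R5→D1 50, R6→D1 7, R7→D1 19  ⇒ total 177.
Compare {D4}: total 210.
Compare {D5}: total 213.
No size-1 selection does better; minimum is 177.

177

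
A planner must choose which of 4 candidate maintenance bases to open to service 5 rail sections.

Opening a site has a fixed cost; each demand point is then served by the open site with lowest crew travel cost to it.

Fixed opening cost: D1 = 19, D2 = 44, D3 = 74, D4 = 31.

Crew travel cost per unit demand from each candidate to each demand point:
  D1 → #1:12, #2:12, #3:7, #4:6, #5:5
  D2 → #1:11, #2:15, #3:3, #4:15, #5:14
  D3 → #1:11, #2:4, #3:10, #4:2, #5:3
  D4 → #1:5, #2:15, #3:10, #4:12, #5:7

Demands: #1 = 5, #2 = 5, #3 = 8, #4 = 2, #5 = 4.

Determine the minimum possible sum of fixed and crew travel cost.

Open {D1, D4}: assign each demand point to its cheapest open site.
  #1→D4 5×5=25, #2→D1 5×12=60, #3→D1 8×7=56, #4→D1 2×6=12, #5→D1 4×5=20
  crew travel cost 173, fixed 50 → total 223.
Compare {D1}: crew travel cost 208 + fixed 19 = 227.
Compare {D2, D3}: crew travel cost 115 + fixed 118 = 233.
Compare {D1, D2}: crew travel cost 171 + fixed 63 = 234.
All other subsets cost ≥ 227. Minimum total cost: 223.

223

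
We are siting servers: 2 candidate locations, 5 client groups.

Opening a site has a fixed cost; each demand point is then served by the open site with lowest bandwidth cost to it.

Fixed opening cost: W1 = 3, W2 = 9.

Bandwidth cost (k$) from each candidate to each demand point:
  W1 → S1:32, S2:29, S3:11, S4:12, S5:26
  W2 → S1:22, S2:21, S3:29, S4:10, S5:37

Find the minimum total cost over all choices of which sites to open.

Open {W1, W2}: assign each demand point to its cheapest open site.
  S1→W2 22, S2→W2 21, S3→W1 11, S4→W2 10, S5→W1 26
  bandwidth cost 90, fixed 12 → total 102.
Compare {W1}: bandwidth cost 110 + fixed 3 = 113.
Compare {W2}: bandwidth cost 119 + fixed 9 = 128.

102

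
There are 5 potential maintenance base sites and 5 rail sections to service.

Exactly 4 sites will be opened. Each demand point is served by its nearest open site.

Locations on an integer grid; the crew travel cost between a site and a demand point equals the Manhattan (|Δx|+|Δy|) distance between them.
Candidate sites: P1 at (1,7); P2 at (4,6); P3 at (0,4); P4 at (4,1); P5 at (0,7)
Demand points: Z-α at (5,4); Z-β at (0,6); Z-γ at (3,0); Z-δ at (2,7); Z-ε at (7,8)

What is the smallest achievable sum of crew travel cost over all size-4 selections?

Open {P1, P2, P4, P5}.
  Z-α→P2 3, Z-β→P5 1, Z-γ→P4 2, Z-δ→P1 1, Z-ε→P2 5  ⇒ total 12.
Compare {P1, P2, P3, P4}: total 13.
Compare {P2, P3, P4, P5}: total 13.
No size-4 selection does better; minimum is 12.

12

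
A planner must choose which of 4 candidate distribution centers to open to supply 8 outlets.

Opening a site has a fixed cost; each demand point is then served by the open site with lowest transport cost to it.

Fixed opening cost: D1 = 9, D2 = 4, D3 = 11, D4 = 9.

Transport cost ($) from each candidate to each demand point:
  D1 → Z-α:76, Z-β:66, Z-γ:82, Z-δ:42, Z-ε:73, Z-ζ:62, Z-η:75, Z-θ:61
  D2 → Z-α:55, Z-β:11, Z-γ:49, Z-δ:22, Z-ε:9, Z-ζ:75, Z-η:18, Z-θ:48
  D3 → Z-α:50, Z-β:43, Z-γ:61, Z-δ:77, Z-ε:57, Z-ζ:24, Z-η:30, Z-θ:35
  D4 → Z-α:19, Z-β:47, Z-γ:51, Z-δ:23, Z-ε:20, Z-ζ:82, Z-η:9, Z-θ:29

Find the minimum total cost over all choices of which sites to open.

196

Open {D2, D3, D4}: assign each demand point to its cheapest open site.
  Z-α→D4 19, Z-β→D2 11, Z-γ→D2 49, Z-δ→D2 22, Z-ε→D2 9, Z-ζ→D3 24, Z-η→D4 9, Z-θ→D4 29
  transport cost 172, fixed 24 → total 196.
Compare {D1, D2, D3, D4}: transport cost 172 + fixed 33 = 205.
Compare {D1, D2, D4}: transport cost 210 + fixed 22 = 232.
Compare {D2, D3}: transport cost 218 + fixed 15 = 233.
All other subsets cost ≥ 205. Minimum total cost: 196.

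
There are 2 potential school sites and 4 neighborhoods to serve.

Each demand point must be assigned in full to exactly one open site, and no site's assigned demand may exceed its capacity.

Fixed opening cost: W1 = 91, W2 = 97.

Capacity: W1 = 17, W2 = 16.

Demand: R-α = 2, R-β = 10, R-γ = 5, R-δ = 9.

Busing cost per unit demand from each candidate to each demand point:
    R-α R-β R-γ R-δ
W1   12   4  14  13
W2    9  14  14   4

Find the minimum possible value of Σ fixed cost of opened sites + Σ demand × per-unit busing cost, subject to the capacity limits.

Open {W1, W2}; cheapest assignment that respects the capacities:
  W1 (cap 17, load 15): R-β, R-γ — cost 10×4 + 5×14 = 110
  W2 (cap 16, load 11): R-α, R-δ — cost 2×9 + 9×4 = 54
  Shipping 164, fixed 188 → total 352.
  Any other capacity-feasible assignment to {W1, W2} ships for at least 164.
Total demand is 26 and no other set of sites has combined capacity ≥ 26, so {W1, W2} is the only feasible choice of open sites. Minimum: 352.

352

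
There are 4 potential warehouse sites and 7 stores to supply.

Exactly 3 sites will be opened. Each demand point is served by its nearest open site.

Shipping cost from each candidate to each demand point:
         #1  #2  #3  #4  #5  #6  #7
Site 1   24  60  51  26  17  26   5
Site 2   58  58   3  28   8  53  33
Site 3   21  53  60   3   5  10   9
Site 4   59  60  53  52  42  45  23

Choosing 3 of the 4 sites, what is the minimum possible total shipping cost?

100

Open {Site 1, Site 2, Site 3}.
  #1→Site 3 21, #2→Site 3 53, #3→Site 2 3, #4→Site 3 3, #5→Site 3 5, #6→Site 3 10, #7→Site 1 5  ⇒ total 100.
Compare {Site 2, Site 3, Site 4}: total 104.
Compare {Site 1, Site 3, Site 4}: total 148.
No size-3 selection does better; minimum is 100.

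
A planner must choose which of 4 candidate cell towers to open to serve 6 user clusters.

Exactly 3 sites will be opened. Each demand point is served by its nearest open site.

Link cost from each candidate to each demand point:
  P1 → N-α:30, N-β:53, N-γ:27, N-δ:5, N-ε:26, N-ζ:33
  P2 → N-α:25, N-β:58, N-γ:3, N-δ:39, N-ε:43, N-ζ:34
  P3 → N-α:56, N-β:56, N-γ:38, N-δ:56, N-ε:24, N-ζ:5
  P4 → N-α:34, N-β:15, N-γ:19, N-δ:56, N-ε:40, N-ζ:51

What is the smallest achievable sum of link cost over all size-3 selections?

Open {P1, P3, P4}.
  N-α→P1 30, N-β→P4 15, N-γ→P4 19, N-δ→P1 5, N-ε→P3 24, N-ζ→P3 5  ⇒ total 98.
Compare {P1, P2, P4}: total 107.
Compare {P2, P3, P4}: total 111.
No size-3 selection does better; minimum is 98.

98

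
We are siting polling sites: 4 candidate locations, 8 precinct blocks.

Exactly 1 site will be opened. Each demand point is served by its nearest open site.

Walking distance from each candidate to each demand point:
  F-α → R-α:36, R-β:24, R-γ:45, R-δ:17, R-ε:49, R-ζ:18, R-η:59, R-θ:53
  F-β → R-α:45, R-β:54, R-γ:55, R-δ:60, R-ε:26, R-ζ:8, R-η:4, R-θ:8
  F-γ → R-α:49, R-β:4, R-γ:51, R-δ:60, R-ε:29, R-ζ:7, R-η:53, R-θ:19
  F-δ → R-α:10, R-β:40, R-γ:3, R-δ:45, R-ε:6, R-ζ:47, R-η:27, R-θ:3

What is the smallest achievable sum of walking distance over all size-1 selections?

181

Open {F-δ}.
  R-α→F-δ 10, R-β→F-δ 40, R-γ→F-δ 3, R-δ→F-δ 45, R-ε→F-δ 6, R-ζ→F-δ 47, R-η→F-δ 27, R-θ→F-δ 3  ⇒ total 181.
Compare {F-β}: total 260.
Compare {F-γ}: total 272.
No size-1 selection does better; minimum is 181.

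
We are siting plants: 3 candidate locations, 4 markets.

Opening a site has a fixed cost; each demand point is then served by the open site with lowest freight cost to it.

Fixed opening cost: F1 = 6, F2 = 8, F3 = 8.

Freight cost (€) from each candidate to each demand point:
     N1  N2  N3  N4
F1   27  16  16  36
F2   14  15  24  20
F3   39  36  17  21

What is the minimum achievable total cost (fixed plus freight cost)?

79

Open {F1, F2}: assign each demand point to its cheapest open site.
  N1→F2 14, N2→F2 15, N3→F1 16, N4→F2 20
  freight cost 65, fixed 14 → total 79.
Compare {F2}: freight cost 73 + fixed 8 = 81.
Compare {F2, F3}: freight cost 66 + fixed 16 = 82.
Compare {F1, F2, F3}: freight cost 65 + fixed 22 = 87.
All other subsets cost ≥ 81. Minimum total cost: 79.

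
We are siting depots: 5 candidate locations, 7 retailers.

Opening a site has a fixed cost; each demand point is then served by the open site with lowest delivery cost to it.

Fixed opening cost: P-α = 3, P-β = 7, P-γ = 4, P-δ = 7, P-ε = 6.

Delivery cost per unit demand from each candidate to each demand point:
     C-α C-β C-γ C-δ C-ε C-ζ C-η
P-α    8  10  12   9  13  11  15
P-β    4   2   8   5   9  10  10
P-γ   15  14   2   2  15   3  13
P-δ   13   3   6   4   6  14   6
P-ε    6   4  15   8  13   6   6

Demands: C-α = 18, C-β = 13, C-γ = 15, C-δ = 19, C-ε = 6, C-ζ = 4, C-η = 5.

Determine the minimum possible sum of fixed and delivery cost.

Open {P-β, P-γ, P-δ}: assign each demand point to its cheapest open site.
  C-α→P-β 18×4=72, C-β→P-β 13×2=26, C-γ→P-γ 15×2=30, C-δ→P-γ 19×2=38, C-ε→P-δ 6×6=36, C-ζ→P-γ 4×3=12, C-η→P-δ 5×6=30
  delivery cost 244, fixed 18 → total 262.
Compare {P-α, P-β, P-γ, P-δ}: delivery cost 244 + fixed 21 = 265.
Compare {P-β, P-γ, P-δ, P-ε}: delivery cost 244 + fixed 24 = 268.
Compare {P-α, P-β, P-γ, P-δ, P-ε}: delivery cost 244 + fixed 27 = 271.
All other subsets cost ≥ 265. Minimum total cost: 262.

262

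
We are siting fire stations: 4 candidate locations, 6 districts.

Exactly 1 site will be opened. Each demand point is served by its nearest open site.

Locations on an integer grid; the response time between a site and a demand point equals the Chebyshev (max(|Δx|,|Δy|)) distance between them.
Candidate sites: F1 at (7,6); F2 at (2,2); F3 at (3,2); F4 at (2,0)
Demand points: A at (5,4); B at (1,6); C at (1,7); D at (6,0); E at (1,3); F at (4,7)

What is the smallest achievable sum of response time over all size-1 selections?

Open {F3}.
  A→F3 2, B→F3 4, C→F3 5, D→F3 3, E→F3 2, F→F3 5  ⇒ total 21.
Compare {F2}: total 22.
Compare {F1}: total 29.
No size-1 selection does better; minimum is 21.

21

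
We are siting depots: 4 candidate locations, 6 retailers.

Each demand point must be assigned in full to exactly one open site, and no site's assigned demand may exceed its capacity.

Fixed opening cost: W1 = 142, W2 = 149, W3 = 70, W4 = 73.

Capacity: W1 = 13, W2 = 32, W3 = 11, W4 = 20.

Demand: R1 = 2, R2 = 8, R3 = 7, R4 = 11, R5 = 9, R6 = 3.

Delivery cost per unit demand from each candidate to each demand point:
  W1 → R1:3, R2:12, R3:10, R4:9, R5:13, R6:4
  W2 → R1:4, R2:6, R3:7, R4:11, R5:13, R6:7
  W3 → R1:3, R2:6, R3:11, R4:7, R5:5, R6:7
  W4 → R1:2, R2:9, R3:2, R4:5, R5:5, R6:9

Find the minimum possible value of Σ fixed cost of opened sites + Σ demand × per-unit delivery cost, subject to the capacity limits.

448

Open {W2, W4}; cheapest assignment that respects the capacities:
  W2 (cap 32, load 20): R1, R2, R3, R6 — cost 2×4 + 8×6 + 7×7 + 3×7 = 126
  W4 (cap 20, load 20): R4, R5 — cost 11×5 + 9×5 = 100
  Shipping 226, fixed 222 → total 448.
  Any other capacity-feasible assignment to {W2, W4} ships for at least 226.
Compare {W2, W3, W4}: its best feasible assignment gives total 479.
Compare {W2, W3}: its best feasible assignment gives total 509.
Every other set of open sites that can feasibly serve all demand totals ≥ 479 even under its best assignment. Minimum: 448.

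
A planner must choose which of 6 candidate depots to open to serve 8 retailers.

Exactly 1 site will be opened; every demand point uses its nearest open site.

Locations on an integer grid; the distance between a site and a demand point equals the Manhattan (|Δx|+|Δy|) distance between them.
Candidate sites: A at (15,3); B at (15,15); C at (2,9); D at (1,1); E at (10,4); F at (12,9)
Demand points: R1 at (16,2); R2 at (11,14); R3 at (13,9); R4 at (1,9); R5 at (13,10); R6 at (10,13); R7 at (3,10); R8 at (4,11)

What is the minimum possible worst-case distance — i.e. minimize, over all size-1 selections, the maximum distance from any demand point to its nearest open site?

Open {F}.
  Farthest demand point is R1 at distance 11 (to F); all others are ≤ 11.
With {E} the worst case is 14.
With {A} the worst case is 20.
No size-1 selection achieves below 11.

11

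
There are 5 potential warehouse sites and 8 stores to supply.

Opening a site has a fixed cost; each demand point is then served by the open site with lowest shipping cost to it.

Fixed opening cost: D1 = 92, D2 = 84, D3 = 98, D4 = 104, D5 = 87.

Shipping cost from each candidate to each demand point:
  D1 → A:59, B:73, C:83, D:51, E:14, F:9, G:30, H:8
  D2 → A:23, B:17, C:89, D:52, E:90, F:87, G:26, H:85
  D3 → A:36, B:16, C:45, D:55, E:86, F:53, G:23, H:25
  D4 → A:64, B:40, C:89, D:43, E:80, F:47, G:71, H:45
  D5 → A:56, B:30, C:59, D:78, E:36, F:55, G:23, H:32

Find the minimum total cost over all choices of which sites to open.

Open {D1, D3}: assign each demand point to its cheapest open site.
  A→D3 36, B→D3 16, C→D3 45, D→D1 51, E→D1 14, F→D1 9, G→D3 23, H→D1 8
  shipping cost 202, fixed 190 → total 392.
Compare {D1, D2}: shipping cost 231 + fixed 176 = 407.
Compare {D1}: shipping cost 327 + fixed 92 = 419.
Compare {D1, D5}: shipping cost 250 + fixed 179 = 429.
All other subsets cost ≥ 407. Minimum total cost: 392.

392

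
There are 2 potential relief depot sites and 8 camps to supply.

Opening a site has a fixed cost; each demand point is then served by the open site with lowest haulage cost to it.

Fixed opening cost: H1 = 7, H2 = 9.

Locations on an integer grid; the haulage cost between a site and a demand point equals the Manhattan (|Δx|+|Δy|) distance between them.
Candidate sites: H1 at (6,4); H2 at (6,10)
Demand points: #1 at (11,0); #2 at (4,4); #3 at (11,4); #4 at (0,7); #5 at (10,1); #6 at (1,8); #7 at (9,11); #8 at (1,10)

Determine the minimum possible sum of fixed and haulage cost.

Open {H1, H2}: assign each demand point to its cheapest open site.
  #1→H1 9, #2→H1 2, #3→H1 5, #4→H1 9, #5→H1 7, #6→H2 7, #7→H2 4, #8→H2 5
  haulage cost 48, fixed 16 → total 64.
Compare {H1}: haulage cost 62 + fixed 7 = 69.
Compare {H2}: haulage cost 72 + fixed 9 = 81.

64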